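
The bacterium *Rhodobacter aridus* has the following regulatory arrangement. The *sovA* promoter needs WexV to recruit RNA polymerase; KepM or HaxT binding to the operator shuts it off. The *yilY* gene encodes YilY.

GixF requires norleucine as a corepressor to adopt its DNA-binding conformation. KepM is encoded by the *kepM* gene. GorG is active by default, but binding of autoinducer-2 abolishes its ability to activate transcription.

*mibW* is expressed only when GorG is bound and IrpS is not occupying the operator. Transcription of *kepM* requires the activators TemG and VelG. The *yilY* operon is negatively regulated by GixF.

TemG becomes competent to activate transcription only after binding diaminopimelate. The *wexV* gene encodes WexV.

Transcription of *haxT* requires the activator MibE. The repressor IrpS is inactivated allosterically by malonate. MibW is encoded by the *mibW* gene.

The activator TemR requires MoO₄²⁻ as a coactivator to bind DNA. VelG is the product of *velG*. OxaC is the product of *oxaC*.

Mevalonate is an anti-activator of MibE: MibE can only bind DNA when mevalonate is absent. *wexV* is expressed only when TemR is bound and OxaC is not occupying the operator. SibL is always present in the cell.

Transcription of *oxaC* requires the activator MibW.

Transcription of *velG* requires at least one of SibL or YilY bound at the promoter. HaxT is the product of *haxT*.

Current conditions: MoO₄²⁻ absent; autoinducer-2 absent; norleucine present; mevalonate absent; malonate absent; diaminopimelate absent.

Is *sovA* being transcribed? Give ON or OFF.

Diaminopimelate is absent, so TemG is inactive.
SibL is produced constitutively and is active.
Norleucine is present, so GixF is active.
With repressor GixF bound, *yilY* is not transcribed.
So YilY is not produced.
Activator SibL is present, so *velG* is transcribed.
So VelG is produced and active.
Required activator TemG is absent, so *kepM* is not transcribed.
So KepM is not produced.
Mevalonate is absent, so MibE is active.
No repressor is bound and MibE is active, so *haxT* is transcribed.
So HaxT is produced and active.
Autoinducer-2 is absent, so GorG is active.
Malonate is absent, so IrpS is active.
With repressor IrpS bound, *mibW* is not transcribed.
So MibW is not produced.
Required activator MibW is absent, so *oxaC* is not transcribed.
So OxaC is not produced.
MoO₄²⁻ is absent, so TemR is inactive.
Required activator TemR is absent, so *wexV* is not transcribed.
So WexV is not produced.
With repressor HaxT bound, *sovA* is not transcribed.

OFF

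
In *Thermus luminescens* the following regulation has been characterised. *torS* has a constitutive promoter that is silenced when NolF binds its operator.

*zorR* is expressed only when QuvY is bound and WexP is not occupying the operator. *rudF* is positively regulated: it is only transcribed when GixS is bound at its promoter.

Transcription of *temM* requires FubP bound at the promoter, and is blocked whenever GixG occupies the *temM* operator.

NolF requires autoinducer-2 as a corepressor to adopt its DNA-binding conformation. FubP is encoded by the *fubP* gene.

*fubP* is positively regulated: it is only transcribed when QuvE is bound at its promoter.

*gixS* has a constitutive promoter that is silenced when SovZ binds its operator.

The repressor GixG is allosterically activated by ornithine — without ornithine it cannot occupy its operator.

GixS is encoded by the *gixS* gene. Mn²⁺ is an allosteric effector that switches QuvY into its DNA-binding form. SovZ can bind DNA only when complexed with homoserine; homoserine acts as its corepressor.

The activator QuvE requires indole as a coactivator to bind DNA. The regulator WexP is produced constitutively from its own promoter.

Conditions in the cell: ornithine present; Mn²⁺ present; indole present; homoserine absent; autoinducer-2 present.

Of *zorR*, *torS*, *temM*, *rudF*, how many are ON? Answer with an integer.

1

Mn²⁺ is present, so QuvY is active.
WexP is produced constitutively and is active.
With repressor WexP bound, *zorR* is not transcribed.
→ *zorR* is OFF.
Autoinducer-2 is present, so NolF is active.
With repressor NolF bound, *torS* is not transcribed.
→ *torS* is OFF.
Indole is present, so QuvE is active.
No repressor is bound and QuvE is active, so *fubP* is transcribed.
So FubP is produced and active.
Ornithine is present, so GixG is active.
With repressor GixG bound, *temM* is not transcribed.
→ *temM* is OFF.
Homoserine is absent, so SovZ is inactive.
With no repressor bound, *gixS* is transcribed.
So GixS is produced and active.
No repressor is bound and GixS is active, so *rudF* is transcribed.
→ *rudF* is ON.
1 of the 4 genes is transcribed.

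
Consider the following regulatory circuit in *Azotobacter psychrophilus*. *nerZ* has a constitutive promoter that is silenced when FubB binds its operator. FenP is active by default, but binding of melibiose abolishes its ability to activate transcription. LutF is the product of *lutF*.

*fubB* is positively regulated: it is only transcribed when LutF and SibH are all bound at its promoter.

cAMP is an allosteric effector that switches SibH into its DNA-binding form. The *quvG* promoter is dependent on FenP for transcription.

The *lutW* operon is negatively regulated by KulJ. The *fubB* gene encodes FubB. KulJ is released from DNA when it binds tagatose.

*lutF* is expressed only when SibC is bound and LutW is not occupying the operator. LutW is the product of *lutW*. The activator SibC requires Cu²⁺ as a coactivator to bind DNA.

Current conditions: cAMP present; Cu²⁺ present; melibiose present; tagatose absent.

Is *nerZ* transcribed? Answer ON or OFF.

Tagatose is absent, so KulJ is active.
With repressor KulJ bound, *lutW* is not transcribed.
So LutW is not produced.
Cu²⁺ is present, so SibC is active.
No repressor is bound and SibC is active, so *lutF* is transcribed.
So LutF is produced and active.
cAMP is present, so SibH is active.
No repressor is bound and LutF and SibH are active, so *fubB* is transcribed.
So FubB is produced and active.
With repressor FubB bound, *nerZ* is not transcribed.

OFF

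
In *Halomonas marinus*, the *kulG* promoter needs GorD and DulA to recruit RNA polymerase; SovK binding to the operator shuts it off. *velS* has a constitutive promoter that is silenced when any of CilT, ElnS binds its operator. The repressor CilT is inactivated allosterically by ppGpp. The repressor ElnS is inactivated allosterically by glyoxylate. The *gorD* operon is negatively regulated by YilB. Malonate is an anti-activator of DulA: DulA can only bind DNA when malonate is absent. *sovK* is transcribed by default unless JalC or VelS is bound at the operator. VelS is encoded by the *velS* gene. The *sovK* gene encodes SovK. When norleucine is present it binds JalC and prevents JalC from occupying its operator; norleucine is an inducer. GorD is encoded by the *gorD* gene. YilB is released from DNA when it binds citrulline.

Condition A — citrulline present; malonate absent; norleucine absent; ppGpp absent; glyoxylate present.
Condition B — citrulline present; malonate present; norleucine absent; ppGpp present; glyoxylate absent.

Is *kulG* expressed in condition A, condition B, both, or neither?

A only

Condition A:
Citrulline is present, so YilB is inactive.
With no repressor bound, *gorD* is transcribed.
So GorD is produced and active.
Malonate is absent, so DulA is active.
Norleucine is absent, so JalC is active.
ppGpp is absent, so CilT is active.
Glyoxylate is present, so ElnS is inactive.
With repressor CilT bound, *velS* is not transcribed.
So VelS is not produced.
With repressor JalC bound, *sovK* is not transcribed.
So SovK is not produced.
No repressor is bound and GorD and DulA are active, so *kulG* is transcribed.
→ *kulG* is ON in A.
Condition B:
Citrulline is present, so YilB is inactive.
With no repressor bound, *gorD* is transcribed.
So GorD is produced and active.
Malonate is present, so DulA is inactive.
Norleucine is absent, so JalC is active.
ppGpp is present, so CilT is inactive.
Glyoxylate is absent, so ElnS is active.
With repressor ElnS bound, *velS* is not transcribed.
So VelS is not produced.
With repressor JalC bound, *sovK* is not transcribed.
So SovK is not produced.
Required activator DulA is absent, so *kulG* is not transcribed.
→ *kulG* is OFF in B.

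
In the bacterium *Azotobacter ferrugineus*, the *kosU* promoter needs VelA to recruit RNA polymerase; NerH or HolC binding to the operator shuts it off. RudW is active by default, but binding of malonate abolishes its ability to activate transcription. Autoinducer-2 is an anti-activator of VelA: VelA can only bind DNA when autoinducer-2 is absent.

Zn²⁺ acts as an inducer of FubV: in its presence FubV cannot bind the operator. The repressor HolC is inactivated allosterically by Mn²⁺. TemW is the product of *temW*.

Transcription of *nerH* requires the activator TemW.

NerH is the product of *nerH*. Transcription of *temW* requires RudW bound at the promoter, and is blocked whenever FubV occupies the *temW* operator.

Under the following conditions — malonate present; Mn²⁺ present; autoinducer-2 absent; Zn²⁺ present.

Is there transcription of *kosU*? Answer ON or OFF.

Zn²⁺ is present, so FubV is inactive.
Malonate is present, so RudW is inactive.
Required activator RudW is absent, so *temW* is not transcribed.
So TemW is not produced.
Required activator TemW is absent, so *nerH* is not transcribed.
So NerH is not produced.
Mn²⁺ is present, so HolC is inactive.
Autoinducer-2 is absent, so VelA is active.
No repressor is bound and VelA is active, so *kosU* is transcribed.

ON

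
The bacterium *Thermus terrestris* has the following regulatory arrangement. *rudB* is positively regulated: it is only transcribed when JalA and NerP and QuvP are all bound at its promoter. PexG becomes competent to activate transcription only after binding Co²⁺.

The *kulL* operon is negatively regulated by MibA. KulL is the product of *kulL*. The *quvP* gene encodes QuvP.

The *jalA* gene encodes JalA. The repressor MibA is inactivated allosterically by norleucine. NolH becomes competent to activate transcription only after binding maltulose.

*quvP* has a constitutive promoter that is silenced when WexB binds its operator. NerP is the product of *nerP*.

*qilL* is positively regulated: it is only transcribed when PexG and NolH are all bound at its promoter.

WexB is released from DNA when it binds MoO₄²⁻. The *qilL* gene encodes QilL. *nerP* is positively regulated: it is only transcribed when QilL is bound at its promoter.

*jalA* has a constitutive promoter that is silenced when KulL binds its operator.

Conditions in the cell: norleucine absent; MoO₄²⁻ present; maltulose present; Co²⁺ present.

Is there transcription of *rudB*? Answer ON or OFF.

Norleucine is absent, so MibA is active.
With repressor MibA bound, *kulL* is not transcribed.
So KulL is not produced.
With no repressor bound, *jalA* is transcribed.
So JalA is produced and active.
Co²⁺ is present, so PexG is active.
Maltulose is present, so NolH is active.
No repressor is bound and PexG and NolH are active, so *qilL* is transcribed.
So QilL is produced and active.
No repressor is bound and QilL is active, so *nerP* is transcribed.
So NerP is produced and active.
MoO₄²⁻ is present, so WexB is inactive.
With no repressor bound, *quvP* is transcribed.
So QuvP is produced and active.
No repressor is bound and JalA and NerP and QuvP are active, so *rudB* is transcribed.

ON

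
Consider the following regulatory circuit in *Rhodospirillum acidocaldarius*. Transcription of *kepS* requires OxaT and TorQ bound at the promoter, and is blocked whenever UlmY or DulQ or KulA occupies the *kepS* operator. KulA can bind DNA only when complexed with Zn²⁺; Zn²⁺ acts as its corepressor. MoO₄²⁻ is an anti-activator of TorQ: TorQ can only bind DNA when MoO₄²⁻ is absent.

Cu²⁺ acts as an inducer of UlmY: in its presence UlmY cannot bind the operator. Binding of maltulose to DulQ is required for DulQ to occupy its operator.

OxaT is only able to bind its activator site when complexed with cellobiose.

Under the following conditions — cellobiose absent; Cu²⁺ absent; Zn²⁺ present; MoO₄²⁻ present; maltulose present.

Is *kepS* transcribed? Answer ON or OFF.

Cellobiose is absent, so OxaT is inactive.
Cu²⁺ is absent, so UlmY is active.
MoO₄²⁻ is present, so TorQ is inactive.
Maltulose is present, so DulQ is active.
Zn²⁺ is present, so KulA is active.
With repressor UlmY bound, *kepS* is not transcribed.

OFF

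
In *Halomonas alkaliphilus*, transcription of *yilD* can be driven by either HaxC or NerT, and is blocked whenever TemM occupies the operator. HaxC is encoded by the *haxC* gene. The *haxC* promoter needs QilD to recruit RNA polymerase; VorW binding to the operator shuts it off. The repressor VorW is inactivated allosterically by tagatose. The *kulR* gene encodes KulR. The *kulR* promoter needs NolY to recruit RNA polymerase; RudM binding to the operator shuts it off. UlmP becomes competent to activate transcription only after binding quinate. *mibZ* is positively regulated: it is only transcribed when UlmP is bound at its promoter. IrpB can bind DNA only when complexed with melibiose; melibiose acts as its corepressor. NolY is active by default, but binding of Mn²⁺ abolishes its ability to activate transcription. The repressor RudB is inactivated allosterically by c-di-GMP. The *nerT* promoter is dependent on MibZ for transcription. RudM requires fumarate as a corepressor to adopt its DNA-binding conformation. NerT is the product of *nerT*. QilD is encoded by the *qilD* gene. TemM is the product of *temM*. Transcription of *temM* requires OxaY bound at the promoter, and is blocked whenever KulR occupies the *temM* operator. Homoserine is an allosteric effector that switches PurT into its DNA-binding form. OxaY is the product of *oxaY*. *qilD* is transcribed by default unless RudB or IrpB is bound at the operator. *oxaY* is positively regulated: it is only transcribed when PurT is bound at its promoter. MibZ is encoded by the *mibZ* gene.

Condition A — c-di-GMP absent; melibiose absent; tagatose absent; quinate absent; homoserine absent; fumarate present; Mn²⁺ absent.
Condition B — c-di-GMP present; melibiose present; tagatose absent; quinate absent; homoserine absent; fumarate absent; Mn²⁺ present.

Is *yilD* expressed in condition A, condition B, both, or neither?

Condition A:
c-di-GMP is absent, so RudB is active.
Melibiose is absent, so IrpB is inactive.
With repressor RudB bound, *qilD* is not transcribed.
So QilD is not produced.
Tagatose is absent, so VorW is active.
With repressor VorW bound, *haxC* is not transcribed.
So HaxC is not produced.
Quinate is absent, so UlmP is inactive.
Required activator UlmP is absent, so *mibZ* is not transcribed.
So MibZ is not produced.
Required activator MibZ is absent, so *nerT* is not transcribed.
So NerT is not produced.
Homoserine is absent, so PurT is inactive.
Required activator PurT is absent, so *oxaY* is not transcribed.
So OxaY is not produced.
Fumarate is present, so RudM is active.
Mn²⁺ is absent, so NolY is active.
With repressor RudM bound, *kulR* is not transcribed.
So KulR is not produced.
Required activator OxaY is absent, so *temM* is not transcribed.
So TemM is not produced.
No activator is available at the *yilD* promoter, so *yilD* is not transcribed.
→ *yilD* is OFF in A.
Condition B:
c-di-GMP is present, so RudB is inactive.
Melibiose is present, so IrpB is active.
With repressor IrpB bound, *qilD* is not transcribed.
So QilD is not produced.
Tagatose is absent, so VorW is active.
With repressor VorW bound, *haxC* is not transcribed.
So HaxC is not produced.
Quinate is absent, so UlmP is inactive.
Required activator UlmP is absent, so *mibZ* is not transcribed.
So MibZ is not produced.
Required activator MibZ is absent, so *nerT* is not transcribed.
So NerT is not produced.
Homoserine is absent, so PurT is inactive.
Required activator PurT is absent, so *oxaY* is not transcribed.
So OxaY is not produced.
Fumarate is absent, so RudM is inactive.
Mn²⁺ is present, so NolY is inactive.
Required activator NolY is absent, so *kulR* is not transcribed.
So KulR is not produced.
Required activator OxaY is absent, so *temM* is not transcribed.
So TemM is not produced.
No activator is available at the *yilD* promoter, so *yilD* is not transcribed.
→ *yilD* is OFF in B.

neither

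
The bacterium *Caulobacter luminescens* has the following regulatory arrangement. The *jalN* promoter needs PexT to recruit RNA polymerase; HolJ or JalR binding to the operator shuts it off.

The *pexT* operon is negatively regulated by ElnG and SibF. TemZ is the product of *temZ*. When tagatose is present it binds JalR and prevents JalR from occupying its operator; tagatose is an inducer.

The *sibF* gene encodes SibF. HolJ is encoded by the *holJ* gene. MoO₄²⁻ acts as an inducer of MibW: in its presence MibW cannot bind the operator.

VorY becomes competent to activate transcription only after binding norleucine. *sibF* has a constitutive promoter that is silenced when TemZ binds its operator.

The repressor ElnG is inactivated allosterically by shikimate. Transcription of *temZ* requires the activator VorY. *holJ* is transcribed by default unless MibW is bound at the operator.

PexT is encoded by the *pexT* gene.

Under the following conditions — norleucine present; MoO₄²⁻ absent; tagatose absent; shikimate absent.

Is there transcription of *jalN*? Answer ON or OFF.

Shikimate is absent, so ElnG is active.
Norleucine is present, so VorY is active.
No repressor is bound and VorY is active, so *temZ* is transcribed.
So TemZ is produced and active.
With repressor TemZ bound, *sibF* is not transcribed.
So SibF is not produced.
With repressor ElnG bound, *pexT* is not transcribed.
So PexT is not produced.
MoO₄²⁻ is absent, so MibW is active.
With repressor MibW bound, *holJ* is not transcribed.
So HolJ is not produced.
Tagatose is absent, so JalR is active.
With repressor JalR bound, *jalN* is not transcribed.

OFF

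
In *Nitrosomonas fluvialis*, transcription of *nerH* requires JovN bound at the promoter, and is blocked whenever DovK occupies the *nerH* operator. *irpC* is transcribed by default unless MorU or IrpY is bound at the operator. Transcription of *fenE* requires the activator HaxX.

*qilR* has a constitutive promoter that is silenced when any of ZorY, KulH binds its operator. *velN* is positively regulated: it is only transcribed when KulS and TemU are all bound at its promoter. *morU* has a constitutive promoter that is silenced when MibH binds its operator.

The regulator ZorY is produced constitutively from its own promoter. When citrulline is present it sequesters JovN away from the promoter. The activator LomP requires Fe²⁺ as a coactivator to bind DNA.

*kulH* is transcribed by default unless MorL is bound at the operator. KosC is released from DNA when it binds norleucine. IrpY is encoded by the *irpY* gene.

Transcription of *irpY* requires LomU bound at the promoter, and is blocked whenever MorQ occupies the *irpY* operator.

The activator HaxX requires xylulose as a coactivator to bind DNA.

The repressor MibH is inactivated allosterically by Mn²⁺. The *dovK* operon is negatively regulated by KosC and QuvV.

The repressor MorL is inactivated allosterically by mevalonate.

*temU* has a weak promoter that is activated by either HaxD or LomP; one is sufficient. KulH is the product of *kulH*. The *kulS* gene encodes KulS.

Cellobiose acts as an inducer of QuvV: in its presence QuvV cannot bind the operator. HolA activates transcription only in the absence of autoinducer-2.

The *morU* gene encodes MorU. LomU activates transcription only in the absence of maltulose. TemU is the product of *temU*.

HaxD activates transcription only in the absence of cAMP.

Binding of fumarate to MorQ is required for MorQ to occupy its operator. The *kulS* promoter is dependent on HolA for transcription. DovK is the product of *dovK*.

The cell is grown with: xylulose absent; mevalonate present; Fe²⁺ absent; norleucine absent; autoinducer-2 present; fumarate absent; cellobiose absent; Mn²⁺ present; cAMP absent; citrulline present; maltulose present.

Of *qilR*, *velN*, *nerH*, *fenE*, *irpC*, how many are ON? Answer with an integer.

0

ZorY is produced constitutively and is active.
Mevalonate is present, so MorL is inactive.
With no repressor bound, *kulH* is transcribed.
So KulH is produced and active.
With repressor ZorY bound, *qilR* is not transcribed.
→ *qilR* is OFF.
Autoinducer-2 is present, so HolA is inactive.
Required activator HolA is absent, so *kulS* is not transcribed.
So KulS is not produced.
cAMP is absent, so HaxD is active.
Fe²⁺ is absent, so LomP is inactive.
Activator HaxD is present, so *temU* is transcribed.
So TemU is produced and active.
Required activator KulS is absent, so *velN* is not transcribed.
→ *velN* is OFF.
Norleucine is absent, so KosC is active.
Cellobiose is absent, so QuvV is active.
With repressor KosC bound, *dovK* is not transcribed.
So DovK is not produced.
Citrulline is present, so JovN is inactive.
Required activator JovN is absent, so *nerH* is not transcribed.
→ *nerH* is OFF.
Xylulose is absent, so HaxX is inactive.
Required activator HaxX is absent, so *fenE* is not transcribed.
→ *fenE* is OFF.
Mn²⁺ is present, so MibH is inactive.
With no repressor bound, *morU* is transcribed.
So MorU is produced and active.
Maltulose is present, so LomU is inactive.
Fumarate is absent, so MorQ is inactive.
Required activator LomU is absent, so *irpY* is not transcribed.
So IrpY is not produced.
With repressor MorU bound, *irpC* is not transcribed.
→ *irpC* is OFF.
0 of the 5 genes are transcribed.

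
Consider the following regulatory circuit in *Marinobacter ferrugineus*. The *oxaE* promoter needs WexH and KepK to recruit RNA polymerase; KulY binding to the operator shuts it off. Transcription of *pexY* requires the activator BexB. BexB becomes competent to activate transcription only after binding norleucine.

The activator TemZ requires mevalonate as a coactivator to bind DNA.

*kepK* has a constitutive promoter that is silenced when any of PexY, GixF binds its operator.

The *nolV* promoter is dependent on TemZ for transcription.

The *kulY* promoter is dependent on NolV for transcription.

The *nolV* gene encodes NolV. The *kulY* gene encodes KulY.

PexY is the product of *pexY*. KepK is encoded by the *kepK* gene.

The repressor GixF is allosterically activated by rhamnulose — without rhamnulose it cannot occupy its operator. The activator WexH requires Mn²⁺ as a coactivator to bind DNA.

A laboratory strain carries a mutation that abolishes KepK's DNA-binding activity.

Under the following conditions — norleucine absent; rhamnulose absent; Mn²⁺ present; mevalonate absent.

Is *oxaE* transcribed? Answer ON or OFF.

Mn²⁺ is present, so WexH is active.
Mevalonate is absent, so TemZ is inactive.
Required activator TemZ is absent, so *nolV* is not transcribed.
So NolV is not produced.
Required activator NolV is absent, so *kulY* is not transcribed.
So KulY is not produced.
KepK is non-functional in this strain, so it has no effect.
Required activator KepK is absent, so *oxaE* is not transcribed.

OFF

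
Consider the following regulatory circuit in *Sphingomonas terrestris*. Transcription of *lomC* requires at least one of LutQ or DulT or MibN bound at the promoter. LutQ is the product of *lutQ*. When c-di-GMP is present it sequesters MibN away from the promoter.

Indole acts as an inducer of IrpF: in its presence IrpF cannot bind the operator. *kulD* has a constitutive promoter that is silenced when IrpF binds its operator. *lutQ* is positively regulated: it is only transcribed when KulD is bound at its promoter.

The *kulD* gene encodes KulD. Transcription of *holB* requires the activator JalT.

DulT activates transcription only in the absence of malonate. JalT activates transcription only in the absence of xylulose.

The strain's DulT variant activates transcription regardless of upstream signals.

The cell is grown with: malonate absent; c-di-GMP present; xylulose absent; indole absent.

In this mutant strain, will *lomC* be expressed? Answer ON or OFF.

Indole is absent, so IrpF is active.
With repressor IrpF bound, *kulD* is not transcribed.
So KulD is not produced.
Required activator KulD is absent, so *lutQ* is not transcribed.
So LutQ is not produced.
DulT is constitutively active in this strain.
c-di-GMP is present, so MibN is inactive.
Activator DulT is present, so *lomC* is transcribed.

ON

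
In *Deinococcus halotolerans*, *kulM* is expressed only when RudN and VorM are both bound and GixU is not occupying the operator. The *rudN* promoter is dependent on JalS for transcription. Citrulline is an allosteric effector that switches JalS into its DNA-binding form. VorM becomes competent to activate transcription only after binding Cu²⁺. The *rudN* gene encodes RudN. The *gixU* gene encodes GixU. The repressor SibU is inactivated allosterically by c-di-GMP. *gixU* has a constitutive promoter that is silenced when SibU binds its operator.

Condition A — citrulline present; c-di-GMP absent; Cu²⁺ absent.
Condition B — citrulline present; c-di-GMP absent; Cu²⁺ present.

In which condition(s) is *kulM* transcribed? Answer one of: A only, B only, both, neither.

Condition A:
Citrulline is present, so JalS is active.
No repressor is bound and JalS is active, so *rudN* is transcribed.
So RudN is produced and active.
c-di-GMP is absent, so SibU is active.
With repressor SibU bound, *gixU* is not transcribed.
So GixU is not produced.
Cu²⁺ is absent, so VorM is inactive.
Required activator VorM is absent, so *kulM* is not transcribed.
→ *kulM* is OFF in A.
Condition B:
Citrulline is present, so JalS is active.
No repressor is bound and JalS is active, so *rudN* is transcribed.
So RudN is produced and active.
c-di-GMP is absent, so SibU is active.
With repressor SibU bound, *gixU* is not transcribed.
So GixU is not produced.
Cu²⁺ is present, so VorM is active.
No repressor is bound and RudN and VorM are active, so *kulM* is transcribed.
→ *kulM* is ON in B.

B only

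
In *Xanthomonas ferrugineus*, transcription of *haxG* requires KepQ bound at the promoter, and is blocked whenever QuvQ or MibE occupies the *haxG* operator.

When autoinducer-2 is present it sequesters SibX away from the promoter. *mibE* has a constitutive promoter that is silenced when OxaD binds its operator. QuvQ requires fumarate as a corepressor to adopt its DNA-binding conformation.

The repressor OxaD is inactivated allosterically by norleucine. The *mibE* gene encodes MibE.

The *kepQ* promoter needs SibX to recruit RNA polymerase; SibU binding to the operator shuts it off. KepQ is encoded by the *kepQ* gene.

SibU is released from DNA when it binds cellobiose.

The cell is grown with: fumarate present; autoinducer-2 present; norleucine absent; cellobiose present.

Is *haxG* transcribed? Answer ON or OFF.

Fumarate is present, so QuvQ is active.
Norleucine is absent, so OxaD is active.
With repressor OxaD bound, *mibE* is not transcribed.
So MibE is not produced.
Autoinducer-2 is present, so SibX is inactive.
Cellobiose is present, so SibU is inactive.
Required activator SibX is absent, so *kepQ* is not transcribed.
So KepQ is not produced.
With repressor QuvQ bound, *haxG* is not transcribed.

OFF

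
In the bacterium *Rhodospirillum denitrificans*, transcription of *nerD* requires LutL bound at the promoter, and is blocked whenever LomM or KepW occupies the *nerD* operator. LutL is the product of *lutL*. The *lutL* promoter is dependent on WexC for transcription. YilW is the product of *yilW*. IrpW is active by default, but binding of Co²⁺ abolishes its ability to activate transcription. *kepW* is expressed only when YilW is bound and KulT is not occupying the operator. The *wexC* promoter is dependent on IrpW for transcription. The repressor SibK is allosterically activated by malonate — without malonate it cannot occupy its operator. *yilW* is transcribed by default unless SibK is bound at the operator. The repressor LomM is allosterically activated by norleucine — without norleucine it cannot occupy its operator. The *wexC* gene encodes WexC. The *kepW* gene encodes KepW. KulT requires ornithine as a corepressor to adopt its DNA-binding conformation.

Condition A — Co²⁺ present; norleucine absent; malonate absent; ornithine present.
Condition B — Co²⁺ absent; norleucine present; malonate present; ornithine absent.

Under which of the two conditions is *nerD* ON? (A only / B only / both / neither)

Condition A:
Co²⁺ is present, so IrpW is inactive.
Required activator IrpW is absent, so *wexC* is not transcribed.
So WexC is not produced.
Required activator WexC is absent, so *lutL* is not transcribed.
So LutL is not produced.
Norleucine is absent, so LomM is inactive.
Malonate is absent, so SibK is inactive.
With no repressor bound, *yilW* is transcribed.
So YilW is produced and active.
Ornithine is present, so KulT is active.
With repressor KulT bound, *kepW* is not transcribed.
So KepW is not produced.
Required activator LutL is absent, so *nerD* is not transcribed.
→ *nerD* is OFF in A.
Condition B:
Co²⁺ is absent, so IrpW is active.
No repressor is bound and IrpW is active, so *wexC* is transcribed.
So WexC is produced and active.
No repressor is bound and WexC is active, so *lutL* is transcribed.
So LutL is produced and active.
Norleucine is present, so LomM is active.
Malonate is present, so SibK is active.
With repressor SibK bound, *yilW* is not transcribed.
So YilW is not produced.
Ornithine is absent, so KulT is inactive.
Required activator YilW is absent, so *kepW* is not transcribed.
So KepW is not produced.
With repressor LomM bound, *nerD* is not transcribed.
→ *nerD* is OFF in B.

neither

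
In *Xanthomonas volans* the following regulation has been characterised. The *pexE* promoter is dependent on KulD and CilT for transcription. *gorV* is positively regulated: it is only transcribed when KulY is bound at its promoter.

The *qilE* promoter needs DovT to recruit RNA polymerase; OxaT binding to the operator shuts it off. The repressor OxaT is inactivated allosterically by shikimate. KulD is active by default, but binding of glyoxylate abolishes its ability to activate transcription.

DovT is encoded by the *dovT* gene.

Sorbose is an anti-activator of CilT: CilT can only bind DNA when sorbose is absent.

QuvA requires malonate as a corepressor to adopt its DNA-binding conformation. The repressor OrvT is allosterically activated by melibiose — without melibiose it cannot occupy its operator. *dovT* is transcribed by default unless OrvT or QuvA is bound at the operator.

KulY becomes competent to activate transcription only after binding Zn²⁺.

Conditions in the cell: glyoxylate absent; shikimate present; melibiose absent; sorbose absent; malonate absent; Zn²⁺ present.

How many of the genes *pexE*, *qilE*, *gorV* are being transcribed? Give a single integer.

3

Glyoxylate is absent, so KulD is active.
Sorbose is absent, so CilT is active.
No repressor is bound and KulD and CilT are active, so *pexE* is transcribed.
→ *pexE* is ON.
Shikimate is present, so OxaT is inactive.
Melibiose is absent, so OrvT is inactive.
Malonate is absent, so QuvA is inactive.
With no repressor bound, *dovT* is transcribed.
So DovT is produced and active.
No repressor is bound and DovT is active, so *qilE* is transcribed.
→ *qilE* is ON.
Zn²⁺ is present, so KulY is active.
No repressor is bound and KulY is active, so *gorV* is transcribed.
→ *gorV* is ON.
3 of the 3 genes are transcribed.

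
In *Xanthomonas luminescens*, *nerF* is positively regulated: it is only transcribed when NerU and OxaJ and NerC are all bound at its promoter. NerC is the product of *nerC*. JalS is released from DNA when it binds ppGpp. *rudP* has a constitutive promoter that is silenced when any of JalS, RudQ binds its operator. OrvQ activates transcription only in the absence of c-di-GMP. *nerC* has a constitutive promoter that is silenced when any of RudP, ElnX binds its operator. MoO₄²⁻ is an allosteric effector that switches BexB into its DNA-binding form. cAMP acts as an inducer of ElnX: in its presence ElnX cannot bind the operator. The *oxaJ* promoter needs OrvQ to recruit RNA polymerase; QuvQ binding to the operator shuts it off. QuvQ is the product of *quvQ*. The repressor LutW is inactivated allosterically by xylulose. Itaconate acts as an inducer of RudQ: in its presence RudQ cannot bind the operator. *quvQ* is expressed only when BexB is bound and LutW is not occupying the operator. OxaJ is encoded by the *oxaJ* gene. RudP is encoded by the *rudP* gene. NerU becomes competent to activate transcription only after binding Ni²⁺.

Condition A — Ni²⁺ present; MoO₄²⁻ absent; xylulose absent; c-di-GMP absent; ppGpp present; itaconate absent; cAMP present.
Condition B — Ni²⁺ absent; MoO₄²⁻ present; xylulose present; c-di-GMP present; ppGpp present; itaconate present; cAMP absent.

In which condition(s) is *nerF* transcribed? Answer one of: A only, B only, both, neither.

Condition A:
Ni²⁺ is present, so NerU is active.
MoO₄²⁻ is absent, so BexB is inactive.
Xylulose is absent, so LutW is active.
With repressor LutW bound, *quvQ* is not transcribed.
So QuvQ is not produced.
c-di-GMP is absent, so OrvQ is active.
No repressor is bound and OrvQ is active, so *oxaJ* is transcribed.
So OxaJ is produced and active.
ppGpp is present, so JalS is inactive.
Itaconate is absent, so RudQ is active.
With repressor RudQ bound, *rudP* is not transcribed.
So RudP is not produced.
cAMP is present, so ElnX is inactive.
With no repressor bound, *nerC* is transcribed.
So NerC is produced and active.
No repressor is bound and NerU and OxaJ and NerC are active, so *nerF* is transcribed.
→ *nerF* is ON in A.
Condition B:
Ni²⁺ is absent, so NerU is inactive.
MoO₄²⁻ is present, so BexB is active.
Xylulose is present, so LutW is inactive.
No repressor is bound and BexB is active, so *quvQ* is transcribed.
So QuvQ is produced and active.
c-di-GMP is present, so OrvQ is inactive.
With repressor QuvQ bound, *oxaJ* is not transcribed.
So OxaJ is not produced.
ppGpp is present, so JalS is inactive.
Itaconate is present, so RudQ is inactive.
With no repressor bound, *rudP* is transcribed.
So RudP is produced and active.
cAMP is absent, so ElnX is active.
With repressor RudP bound, *nerC* is not transcribed.
So NerC is not produced.
Required activator NerU is absent, so *nerF* is not transcribed.
→ *nerF* is OFF in B.

A only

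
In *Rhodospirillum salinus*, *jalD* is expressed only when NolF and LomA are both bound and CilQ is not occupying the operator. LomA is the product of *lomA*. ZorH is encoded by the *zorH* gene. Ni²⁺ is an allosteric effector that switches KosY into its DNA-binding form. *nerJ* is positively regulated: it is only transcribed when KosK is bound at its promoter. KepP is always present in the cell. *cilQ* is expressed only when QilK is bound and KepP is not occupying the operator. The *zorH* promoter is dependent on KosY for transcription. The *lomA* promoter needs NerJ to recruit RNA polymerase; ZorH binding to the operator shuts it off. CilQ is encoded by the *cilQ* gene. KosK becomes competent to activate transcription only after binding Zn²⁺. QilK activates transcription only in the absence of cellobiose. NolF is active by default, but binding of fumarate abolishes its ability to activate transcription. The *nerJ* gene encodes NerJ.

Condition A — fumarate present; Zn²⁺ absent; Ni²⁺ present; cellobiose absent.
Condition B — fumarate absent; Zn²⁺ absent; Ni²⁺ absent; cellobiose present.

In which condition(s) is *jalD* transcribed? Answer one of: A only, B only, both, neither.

neither

Condition A:
Fumarate is present, so NolF is inactive.
Zn²⁺ is absent, so KosK is inactive.
Required activator KosK is absent, so *nerJ* is not transcribed.
So NerJ is not produced.
Ni²⁺ is present, so KosY is active.
No repressor is bound and KosY is active, so *zorH* is transcribed.
So ZorH is produced and active.
With repressor ZorH bound, *lomA* is not transcribed.
So LomA is not produced.
Cellobiose is absent, so QilK is active.
KepP is produced constitutively and is active.
With repressor KepP bound, *cilQ* is not transcribed.
So CilQ is not produced.
Required activator NolF is absent, so *jalD* is not transcribed.
→ *jalD* is OFF in A.
Condition B:
Fumarate is absent, so NolF is active.
Zn²⁺ is absent, so KosK is inactive.
Required activator KosK is absent, so *nerJ* is not transcribed.
So NerJ is not produced.
Ni²⁺ is absent, so KosY is inactive.
Required activator KosY is absent, so *zorH* is not transcribed.
So ZorH is not produced.
Required activator NerJ is absent, so *lomA* is not transcribed.
So LomA is not produced.
Cellobiose is present, so QilK is inactive.
KepP is produced constitutively and is active.
With repressor KepP bound, *cilQ* is not transcribed.
So CilQ is not produced.
Required activator LomA is absent, so *jalD* is not transcribed.
→ *jalD* is OFF in B.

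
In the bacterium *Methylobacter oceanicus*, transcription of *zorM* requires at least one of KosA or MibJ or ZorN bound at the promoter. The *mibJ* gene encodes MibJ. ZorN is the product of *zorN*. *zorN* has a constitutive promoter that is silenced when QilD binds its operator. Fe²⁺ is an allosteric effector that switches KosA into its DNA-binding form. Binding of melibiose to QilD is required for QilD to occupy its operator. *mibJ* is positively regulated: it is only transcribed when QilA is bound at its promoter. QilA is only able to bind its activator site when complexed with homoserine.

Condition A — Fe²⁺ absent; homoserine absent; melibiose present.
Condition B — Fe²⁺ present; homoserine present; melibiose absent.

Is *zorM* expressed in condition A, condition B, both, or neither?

Condition A:
Fe²⁺ is absent, so KosA is inactive.
Homoserine is absent, so QilA is inactive.
Required activator QilA is absent, so *mibJ* is not transcribed.
So MibJ is not produced.
Melibiose is present, so QilD is active.
With repressor QilD bound, *zorN* is not transcribed.
So ZorN is not produced.
No activator is available at the *zorM* promoter, so *zorM* is not transcribed.
→ *zorM* is OFF in A.
Condition B:
Fe²⁺ is present, so KosA is active.
Homoserine is present, so QilA is active.
No repressor is bound and QilA is active, so *mibJ* is transcribed.
So MibJ is produced and active.
Melibiose is absent, so QilD is inactive.
With no repressor bound, *zorN* is transcribed.
So ZorN is produced and active.
Activator KosA is present, so *zorM* is transcribed.
→ *zorM* is ON in B.

B only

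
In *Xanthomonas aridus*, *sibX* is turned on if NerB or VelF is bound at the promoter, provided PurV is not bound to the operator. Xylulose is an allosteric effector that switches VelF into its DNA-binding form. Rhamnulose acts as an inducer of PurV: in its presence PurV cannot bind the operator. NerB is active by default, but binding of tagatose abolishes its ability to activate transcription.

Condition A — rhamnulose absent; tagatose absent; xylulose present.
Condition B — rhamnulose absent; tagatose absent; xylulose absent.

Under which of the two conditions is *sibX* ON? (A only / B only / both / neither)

Condition A:
Rhamnulose is absent, so PurV is active.
Tagatose is absent, so NerB is active.
Xylulose is present, so VelF is active.
With repressor PurV bound, *sibX* is not transcribed.
→ *sibX* is OFF in A.
Condition B:
Rhamnulose is absent, so PurV is active.
Tagatose is absent, so NerB is active.
Xylulose is absent, so VelF is inactive.
With repressor PurV bound, *sibX* is not transcribed.
→ *sibX* is OFF in B.

neither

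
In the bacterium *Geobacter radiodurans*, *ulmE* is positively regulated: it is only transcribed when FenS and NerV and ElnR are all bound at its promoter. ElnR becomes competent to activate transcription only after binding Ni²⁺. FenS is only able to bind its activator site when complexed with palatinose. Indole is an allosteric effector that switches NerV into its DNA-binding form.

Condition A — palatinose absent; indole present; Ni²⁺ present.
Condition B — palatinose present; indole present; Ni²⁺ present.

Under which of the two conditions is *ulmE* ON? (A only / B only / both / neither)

B only

Condition A:
Palatinose is absent, so FenS is inactive.
Indole is present, so NerV is active.
Ni²⁺ is present, so ElnR is active.
Required activator FenS is absent, so *ulmE* is not transcribed.
→ *ulmE* is OFF in A.
Condition B:
Palatinose is present, so FenS is active.
Indole is present, so NerV is active.
Ni²⁺ is present, so ElnR is active.
No repressor is bound and FenS and NerV and ElnR are active, so *ulmE* is transcribed.
→ *ulmE* is ON in B.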